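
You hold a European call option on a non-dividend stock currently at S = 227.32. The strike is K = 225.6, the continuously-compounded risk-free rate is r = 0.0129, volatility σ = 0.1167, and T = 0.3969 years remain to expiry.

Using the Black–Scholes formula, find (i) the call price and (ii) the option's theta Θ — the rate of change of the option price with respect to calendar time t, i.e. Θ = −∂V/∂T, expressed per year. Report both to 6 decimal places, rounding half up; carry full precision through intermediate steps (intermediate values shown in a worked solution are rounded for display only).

price = 8.158657
Θ = -9.821232

σ√T = 0.1167·√0.3969 = 0.073521
d₁ = (ln(S/K) + (r+σ²/2)T) / (σ√T) = (ln(227.32/225.6) + (0.0129+0.1167²/2)·0.3969) / 0.073521 = (0.007595 + 0.007823) / 0.073521 = 0.209707
d₂ = d₁ − σ√T = 0.209707 − 0.073521 = 0.136186
e^{−rT} = e^{−0.0129·0.3969} = 0.994893
N(d₁) = 0.583052,  N(d₂) = 0.554163
Call price V = S·N(d₁) − K·e^{−rT}·N(d₂) = 132.539348 − 124.380691 = 8.158657
φ(d₁) = (1/√(2π))·e^{−d₁²/2} = 0.390266
Θ = −S·φ(d₁)·σ/(2√T) − r·K·e^{−rT}·N(d₂) = −8.216721 − 1.604511 = -9.821232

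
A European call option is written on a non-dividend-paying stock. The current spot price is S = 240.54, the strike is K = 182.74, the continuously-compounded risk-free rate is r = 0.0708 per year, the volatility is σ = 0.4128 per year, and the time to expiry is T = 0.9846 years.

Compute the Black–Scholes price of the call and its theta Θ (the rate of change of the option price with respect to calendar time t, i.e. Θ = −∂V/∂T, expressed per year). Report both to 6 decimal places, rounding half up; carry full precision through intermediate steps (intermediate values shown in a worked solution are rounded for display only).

price = 79.256212
Θ = -20.453035

σ√T = 0.4128·√0.9846 = 0.409609
d₁ = (ln(S/K) + (r+σ²/2)T) / (σ√T) = (ln(240.54/182.74) + (0.0708+0.4128²/2)·0.9846) / 0.409609 = (0.274822 + 0.153599) / 0.409609 = 1.045928
d₂ = d₁ − σ√T = 1.045928 − 0.409609 = 0.636319
e^{−rT} = e^{−0.0708·0.9846} = 0.932665
N(d₁) = 0.852203,  N(d₂) = 0.737716
Call price V = S·N(d₁) − K·e^{−rT}·N(d₂) = 204.988859 − 125.732648 = 79.256212
φ(d₁) = (1/√(2π))·e^{−d₁²/2} = 0.230865
Θ = −S·φ(d₁)·σ/(2√T) − r·K·e^{−rT}·N(d₂) = −11.551163 − 8.901871 = -20.453035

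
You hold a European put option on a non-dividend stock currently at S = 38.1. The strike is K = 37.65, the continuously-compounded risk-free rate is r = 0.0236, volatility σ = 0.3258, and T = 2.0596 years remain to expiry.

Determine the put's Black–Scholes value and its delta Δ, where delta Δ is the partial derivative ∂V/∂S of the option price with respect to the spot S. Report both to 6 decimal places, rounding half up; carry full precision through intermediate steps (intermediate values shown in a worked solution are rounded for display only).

price = 5.773896
Δ = -0.358246

σ√T = 0.3258·√2.0596 = 0.467566
d₁ = (ln(S/K) + (r+σ²/2)T) / (σ√T) = (ln(38.1/37.65) + (0.0236+0.3258²/2)·2.0596) / 0.467566 = (0.011881 + 0.157915) / 0.467566 = 0.363150
d₂ = d₁ − σ√T = 0.363150 − 0.467566 = -0.104415
e^{−rT} = e^{−0.0236·2.0596} = 0.952556
N(−d₁) = 0.358246,  N(−d₂) = 0.541580
Put price V = K·e^{−rT}·N(−d₂) − S·N(−d₁) = 19.423078 − 13.649181 = 5.773896
Δ = −N(−d₁) = -0.358246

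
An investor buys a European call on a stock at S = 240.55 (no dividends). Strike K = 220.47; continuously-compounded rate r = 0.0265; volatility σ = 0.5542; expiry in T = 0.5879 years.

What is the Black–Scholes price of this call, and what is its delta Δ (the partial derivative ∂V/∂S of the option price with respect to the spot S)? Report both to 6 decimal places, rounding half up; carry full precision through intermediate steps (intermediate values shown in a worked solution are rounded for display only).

price = 51.344026
Δ = 0.675179

σ√T = 0.5542·√0.5879 = 0.424931
d₁ = (ln(S/K) + (r+σ²/2)T) / (σ√T) = (ln(240.55/220.47) + (0.0265+0.5542²/2)·0.5879) / 0.424931 = (0.087166 + 0.105862) / 0.424931 = 0.454259
d₂ = d₁ − σ√T = 0.454259 − 0.424931 = 0.029328
e^{−rT} = e^{−0.0265·0.5879} = 0.984541
N(d₁) = 0.675179,  N(d₂) = 0.511699
Call price V = S·N(d₁) − K·e^{−rT}·N(d₂) = 162.414286 − 111.070259 = 51.344026
Δ = N(d₁) = 0.675179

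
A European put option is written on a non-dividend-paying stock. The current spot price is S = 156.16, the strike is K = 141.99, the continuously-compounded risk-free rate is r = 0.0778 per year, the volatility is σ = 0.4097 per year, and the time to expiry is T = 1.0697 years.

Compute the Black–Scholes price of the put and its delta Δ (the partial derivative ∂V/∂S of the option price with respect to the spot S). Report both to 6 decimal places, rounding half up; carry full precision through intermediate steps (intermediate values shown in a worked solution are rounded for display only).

price = 13.370239
Δ = -0.263445

σ√T = 0.4097·√1.0697 = 0.423738
d₁ = (ln(S/K) + (r+σ²/2)T) / (σ√T) = (ln(156.16/141.99) + (0.0778+0.4097²/2)·1.0697) / 0.423738 = (0.095124 + 0.172999) / 0.423738 = 0.632759
d₂ = d₁ − σ√T = 0.632759 − 0.423738 = 0.209022
e^{−rT} = e^{−0.0778·1.0697} = 0.920146
N(−d₁) = 0.263445,  N(−d₂) = 0.417216
Put price V = K·e^{−rT}·N(−d₂) − S·N(−d₁) = 54.509872 − 41.139633 = 13.370239
Δ = −N(−d₁) = -0.263445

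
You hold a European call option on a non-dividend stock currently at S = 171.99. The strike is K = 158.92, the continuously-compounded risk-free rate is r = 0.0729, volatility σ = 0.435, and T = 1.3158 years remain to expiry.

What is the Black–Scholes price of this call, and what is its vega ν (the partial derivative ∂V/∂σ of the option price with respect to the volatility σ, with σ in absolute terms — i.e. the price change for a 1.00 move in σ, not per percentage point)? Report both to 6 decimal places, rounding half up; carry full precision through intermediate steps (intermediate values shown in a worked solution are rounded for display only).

price = 46.820107
ν = 65.736119

σ√T = 0.435·√1.3158 = 0.498981
d₁ = (ln(S/K) + (r+σ²/2)T) / (σ√T) = (ln(171.99/158.92) + (0.0729+0.435²/2)·1.3158) / 0.498981 = (0.079035 + 0.220413) / 0.498981 = 0.600119
d₂ = d₁ − σ√T = 0.600119 − 0.498981 = 0.101138
e^{−rT} = e^{−0.0729·1.3158} = 0.908535
N(d₁) = 0.725787,  N(d₂) = 0.540280
Call price V = S·N(d₁) − K·e^{−rT}·N(d₂) = 124.828054 − 78.007947 = 46.820107
φ(d₁) = (1/√(2π))·e^{−d₁²/2} = 0.333201
ν = S·φ(d₁)·√T = 65.736119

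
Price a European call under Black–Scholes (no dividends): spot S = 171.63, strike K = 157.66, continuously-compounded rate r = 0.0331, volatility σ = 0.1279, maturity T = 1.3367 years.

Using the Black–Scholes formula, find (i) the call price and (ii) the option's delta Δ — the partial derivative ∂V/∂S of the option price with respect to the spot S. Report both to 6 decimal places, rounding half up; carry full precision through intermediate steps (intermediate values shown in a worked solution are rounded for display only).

price = 23.297855
Δ = 0.828254

σ√T = 0.1279·√1.3367 = 0.147873
d₁ = (ln(S/K) + (r+σ²/2)T) / (σ√T) = (ln(171.63/157.66) + (0.0331+0.1279²/2)·1.3367) / 0.147873 = (0.084900 + 0.055178) / 0.147873 = 0.947289
d₂ = d₁ − σ√T = 0.947289 − 0.147873 = 0.799417
e^{−rT} = e^{−0.0331·1.3367} = 0.956720
N(d₁) = 0.828254,  N(d₂) = 0.787976
Call price V = S·N(d₁) − K·e^{−rT}·N(d₂) = 142.153294 − 118.855439 = 23.297855
Δ = N(d₁) = 0.828254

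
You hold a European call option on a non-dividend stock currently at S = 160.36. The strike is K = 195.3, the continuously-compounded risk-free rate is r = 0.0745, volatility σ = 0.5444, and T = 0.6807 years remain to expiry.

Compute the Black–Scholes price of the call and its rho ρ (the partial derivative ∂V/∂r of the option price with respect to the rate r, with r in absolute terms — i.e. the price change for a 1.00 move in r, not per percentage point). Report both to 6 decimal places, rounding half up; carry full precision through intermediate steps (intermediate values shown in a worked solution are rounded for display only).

price = 19.687694
ρ = 36.770015

σ√T = 0.5444·√0.6807 = 0.449155
d₁ = (ln(S/K) + (r+σ²/2)T) / (σ√T) = (ln(160.36/195.3) + (0.0745+0.5444²/2)·0.6807) / 0.449155 = (-0.197116 + 0.151582) / 0.449155 = -0.101376
d₂ = d₁ − σ√T = -0.101376 − 0.449155 = -0.550531
e^{−rT} = e^{−0.0745·0.6807} = 0.950552
N(d₁) = 0.459626,  N(d₂) = 0.290978
Call price V = S·N(d₁) − K·e^{−rT}·N(d₂) = 73.705639 − 54.017945 = 19.687694
ρ = K·T·e^{−rT}·N(d₂) = 36.770015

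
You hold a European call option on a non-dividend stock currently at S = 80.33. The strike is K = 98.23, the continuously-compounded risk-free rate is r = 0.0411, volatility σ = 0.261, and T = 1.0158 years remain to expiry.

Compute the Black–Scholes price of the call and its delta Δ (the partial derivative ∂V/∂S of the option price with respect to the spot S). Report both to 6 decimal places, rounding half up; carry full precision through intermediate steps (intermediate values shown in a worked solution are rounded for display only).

σ√T = 0.261·√1.0158 = 0.263054
d₁ = (ln(S/K) + (r+σ²/2)T) / (σ√T) = (ln(80.33/98.23) + (0.0411+0.261²/2)·1.0158) / 0.263054 = (-0.201169 + 0.076348) / 0.263054 = -0.474505
d₂ = d₁ − σ√T = -0.474505 − 0.263054 = -0.737559
e^{−rT} = e^{−0.0411·1.0158} = 0.959110
N(d₁) = 0.317570,  N(d₂) = 0.230391
Call price V = S·N(d₁) − K·e^{−rT}·N(d₂) = 25.510377 − 21.705930 = 3.804447
Δ = N(d₁) = 0.317570

price = 3.804447
Δ = 0.317570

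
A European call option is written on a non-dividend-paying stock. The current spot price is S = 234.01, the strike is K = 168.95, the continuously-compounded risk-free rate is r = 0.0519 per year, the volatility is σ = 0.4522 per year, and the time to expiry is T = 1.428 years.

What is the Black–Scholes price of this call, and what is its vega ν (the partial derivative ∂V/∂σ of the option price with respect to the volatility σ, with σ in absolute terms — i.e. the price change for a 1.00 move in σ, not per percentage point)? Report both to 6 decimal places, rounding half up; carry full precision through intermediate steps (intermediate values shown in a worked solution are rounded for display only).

price = 90.659133
ν = 66.975630

σ√T = 0.4522·√1.428 = 0.540374
d₁ = (ln(S/K) + (r+σ²/2)T) / (σ√T) = (ln(234.01/168.95) + (0.0519+0.4522²/2)·1.428) / 0.540374 = (0.325761 + 0.220115) / 0.540374 = 1.010182
d₂ = d₁ − σ√T = 1.010182 − 0.540374 = 0.469808
e^{−rT} = e^{−0.0519·1.428} = 0.928567
N(d₁) = 0.843796,  N(d₂) = 0.680754
Call price V = S·N(d₁) − K·e^{−rT}·N(d₂) = 197.456695 − 106.797563 = 90.659133
φ(d₁) = (1/√(2π))·e^{−d₁²/2} = 0.239507
ν = S·φ(d₁)·√T = 66.975630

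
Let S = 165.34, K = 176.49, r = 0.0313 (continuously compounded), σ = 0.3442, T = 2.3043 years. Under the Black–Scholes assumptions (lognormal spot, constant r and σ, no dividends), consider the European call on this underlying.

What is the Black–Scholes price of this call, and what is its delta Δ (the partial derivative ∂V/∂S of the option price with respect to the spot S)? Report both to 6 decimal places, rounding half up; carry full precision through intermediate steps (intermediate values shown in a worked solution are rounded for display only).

price = 34.528007
Δ = 0.608105

σ√T = 0.3442·√2.3043 = 0.522493
d₁ = (ln(S/K) + (r+σ²/2)T) / (σ√T) = (ln(165.34/176.49) + (0.0313+0.3442²/2)·2.3043) / 0.522493 = (-0.065260 + 0.208624) / 0.522493 = 0.274384
d₂ = d₁ − σ√T = 0.274384 − 0.522493 = -0.248109
e^{−rT} = e^{−0.0313·2.3043} = 0.930415
N(d₁) = 0.608105,  N(d₂) = 0.402025
Call price V = S·N(d₁) − K·e^{−rT}·N(d₂) = 100.544125 − 66.016118 = 34.528007
Δ = N(d₁) = 0.608105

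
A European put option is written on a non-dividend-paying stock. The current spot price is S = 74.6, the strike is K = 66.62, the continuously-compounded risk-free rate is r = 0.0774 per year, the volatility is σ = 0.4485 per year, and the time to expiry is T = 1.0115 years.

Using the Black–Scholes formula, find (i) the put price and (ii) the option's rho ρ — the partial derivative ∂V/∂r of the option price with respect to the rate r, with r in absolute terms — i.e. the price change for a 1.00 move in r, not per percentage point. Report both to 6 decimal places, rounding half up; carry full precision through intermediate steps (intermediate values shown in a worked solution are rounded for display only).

price = 6.709467
ρ = -26.245202

σ√T = 0.4485·√1.0115 = 0.451072
d₁ = (ln(S/K) + (r+σ²/2)T) / (σ√T) = (ln(74.6/66.62) + (0.0774+0.4485²/2)·1.0115) / 0.451072 = (0.113136 + 0.180023) / 0.451072 = 0.649916
d₂ = d₁ − σ√T = 0.649916 − 0.451072 = 0.198844
e^{−rT} = e^{−0.0774·1.0115} = 0.924696
N(−d₁) = 0.257873,  N(−d₂) = 0.421192
Put price V = K·e^{−rT}·N(−d₂) − S·N(−d₁) = 25.946814 − 19.237347 = 6.709467
ρ = −K·T·e^{−rT}·N(−d₂) = -26.245202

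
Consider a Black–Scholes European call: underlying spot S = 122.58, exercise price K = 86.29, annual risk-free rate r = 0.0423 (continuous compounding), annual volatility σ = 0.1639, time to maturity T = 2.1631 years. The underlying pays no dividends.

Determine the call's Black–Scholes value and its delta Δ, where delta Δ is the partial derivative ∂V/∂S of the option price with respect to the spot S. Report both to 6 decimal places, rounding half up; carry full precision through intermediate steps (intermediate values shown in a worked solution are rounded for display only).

price = 44.142035
Δ = 0.974791

σ√T = 0.1639·√2.1631 = 0.241056
d₁ = (ln(S/K) + (r+σ²/2)T) / (σ√T) = (ln(122.58/86.29) + (0.0423+0.1639²/2)·2.1631) / 0.241056 = (0.351050 + 0.120553) / 0.241056 = 1.956408
d₂ = d₁ − σ√T = 1.956408 − 0.241056 = 1.715353
e^{−rT} = e^{−0.0423·2.1631} = 0.912562
N(d₁) = 0.974791,  N(d₂) = 0.956860
Call price V = S·N(d₁) − K·e^{−rT}·N(d₂) = 119.489937 − 75.347903 = 44.142035
Δ = N(d₁) = 0.974791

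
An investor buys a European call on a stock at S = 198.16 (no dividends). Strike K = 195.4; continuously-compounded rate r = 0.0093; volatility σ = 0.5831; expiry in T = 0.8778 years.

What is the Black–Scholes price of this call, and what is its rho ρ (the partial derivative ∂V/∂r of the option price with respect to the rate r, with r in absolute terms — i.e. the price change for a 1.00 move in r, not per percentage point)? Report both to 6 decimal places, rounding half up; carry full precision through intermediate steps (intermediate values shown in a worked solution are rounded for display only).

price = 44.397465
ρ = 69.422214

σ√T = 0.5831·√0.8778 = 0.546312
d₁ = (ln(S/K) + (r+σ²/2)T) / (σ√T) = (ln(198.16/195.4) + (0.0093+0.5831²/2)·0.8778) / 0.546312 = (0.014026 + 0.157392) / 0.546312 = 0.313773
d₂ = d₁ − σ√T = 0.313773 − 0.546312 = -0.232539
e^{−rT} = e^{−0.0093·0.8778} = 0.991870
N(d₁) = 0.623153,  N(d₂) = 0.408060
Call price V = S·N(d₁) − K·e^{−rT}·N(d₂) = 123.484061 − 79.086596 = 44.397465
ρ = K·T·e^{−rT}·N(d₂) = 69.422214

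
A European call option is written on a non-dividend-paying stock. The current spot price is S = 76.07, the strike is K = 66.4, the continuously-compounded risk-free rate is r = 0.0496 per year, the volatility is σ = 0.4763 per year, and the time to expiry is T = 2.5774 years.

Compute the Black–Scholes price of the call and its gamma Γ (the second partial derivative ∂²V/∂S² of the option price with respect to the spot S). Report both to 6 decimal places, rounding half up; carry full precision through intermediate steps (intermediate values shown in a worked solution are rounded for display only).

price = 29.961035
Γ = 0.005264

σ√T = 0.4763·√2.5774 = 0.764665
d₁ = (ln(S/K) + (r+σ²/2)T) / (σ√T) = (ln(76.07/66.4) + (0.0496+0.4763²/2)·2.5774) / 0.764665 = (0.135957 + 0.420196) / 0.764665 = 0.727315
d₂ = d₁ − σ√T = 0.727315 − 0.764665 = -0.037351
e^{−rT} = e^{−0.0496·2.5774} = 0.879995
N(d₁) = 0.766483,  N(d₂) = 0.485103
Call price V = S·N(d₁) − K·e^{−rT}·N(d₂) = 58.306397 − 28.345362 = 29.961035
φ(d₁) = (1/√(2π))·e^{−d₁²/2} = 0.306226
Γ = φ(d₁) / (S·σ·√T) = 0.005264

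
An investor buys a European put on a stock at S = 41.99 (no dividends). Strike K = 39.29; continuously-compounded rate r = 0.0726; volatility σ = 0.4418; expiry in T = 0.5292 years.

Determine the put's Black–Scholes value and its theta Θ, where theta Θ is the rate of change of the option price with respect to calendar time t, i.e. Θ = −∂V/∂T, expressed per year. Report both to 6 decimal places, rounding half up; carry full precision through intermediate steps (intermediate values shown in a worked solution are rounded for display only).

price = 3.269666
Θ = -3.325969

σ√T = 0.4418·√0.5292 = 0.321392
d₁ = (ln(S/K) + (r+σ²/2)T) / (σ√T) = (ln(41.99/39.29) + (0.0726+0.4418²/2)·0.5292) / 0.321392 = (0.066461 + 0.090066) / 0.321392 = 0.487031
d₂ = d₁ − σ√T = 0.487031 − 0.321392 = 0.165638
e^{−rT} = e^{−0.0726·0.5292} = 0.962309
N(−d₁) = 0.313118,  N(−d₂) = 0.434221
Put price V = K·e^{−rT}·N(−d₂) − S·N(−d₁) = 16.417505 − 13.147839 = 3.269666
φ(d₁) = (1/√(2π))·e^{−d₁²/2} = 0.354326
Θ = −S·φ(d₁)·σ/(2√T) + r·K·e^{−rT}·N(−d₂) = −4.517880 + 1.191911 = -3.325969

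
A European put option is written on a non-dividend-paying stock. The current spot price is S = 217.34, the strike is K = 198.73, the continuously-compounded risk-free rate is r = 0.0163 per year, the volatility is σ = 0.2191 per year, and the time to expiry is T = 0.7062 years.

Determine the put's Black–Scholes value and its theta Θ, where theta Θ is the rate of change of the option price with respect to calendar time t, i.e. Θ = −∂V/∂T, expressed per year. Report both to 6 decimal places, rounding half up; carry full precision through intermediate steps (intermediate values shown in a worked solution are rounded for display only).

σ√T = 0.2191·√0.7062 = 0.184122
d₁ = (ln(S/K) + (r+σ²/2)T) / (σ√T) = (ln(217.34/198.73) + (0.0163+0.2191²/2)·0.7062) / 0.184122 = (0.089516 + 0.028462) / 0.184122 = 0.640756
d₂ = d₁ − σ√T = 0.640756 − 0.184122 = 0.456634
e^{−rT} = e^{−0.0163·0.7062} = 0.988555
N(−d₁) = 0.260841,  N(−d₂) = 0.323967
Put price V = K·e^{−rT}·N(−d₂) − S·N(−d₁) = 63.645151 − 56.691114 = 6.954038
φ(d₁) = (1/√(2π))·e^{−d₁²/2} = 0.324905
Θ = −S·φ(d₁)·σ/(2√T) + r·K·e^{−rT}·N(−d₂) = −9.205440 + 1.037416 = -8.168024

price = 6.954038
Θ = -8.168024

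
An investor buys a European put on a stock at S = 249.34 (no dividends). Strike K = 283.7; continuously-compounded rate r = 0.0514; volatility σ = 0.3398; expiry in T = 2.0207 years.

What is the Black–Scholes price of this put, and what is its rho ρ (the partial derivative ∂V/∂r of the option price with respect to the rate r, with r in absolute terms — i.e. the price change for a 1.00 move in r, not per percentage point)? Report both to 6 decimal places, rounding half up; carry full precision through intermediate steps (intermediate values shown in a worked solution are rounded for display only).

σ√T = 0.3398·√2.0207 = 0.483030
d₁ = (ln(S/K) + (r+σ²/2)T) / (σ√T) = (ln(249.34/283.7) + (0.0514+0.3398²/2)·2.0207) / 0.483030 = (-0.129100 + 0.220523) / 0.483030 = 0.189270
d₂ = d₁ − σ√T = 0.189270 − 0.483030 = -0.293760
e^{−rT} = e^{−0.0514·2.0207} = 0.901348
N(−d₁) = 0.424941,  N(−d₂) = 0.615529
Put price V = K·e^{−rT}·N(−d₂) − S·N(−d₁) = 157.398500 − 105.954684 = 51.443816
ρ = −K·T·e^{−rT}·N(−d₂) = -318.055148

price = 51.443816
ρ = -318.055148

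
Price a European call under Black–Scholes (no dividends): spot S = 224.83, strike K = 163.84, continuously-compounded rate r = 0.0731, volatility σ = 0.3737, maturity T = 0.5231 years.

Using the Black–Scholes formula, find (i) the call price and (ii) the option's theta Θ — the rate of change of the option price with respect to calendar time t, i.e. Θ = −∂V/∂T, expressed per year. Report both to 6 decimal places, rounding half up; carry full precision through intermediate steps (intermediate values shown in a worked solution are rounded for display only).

σ√T = 0.3737·√0.5231 = 0.270281
d₁ = (ln(S/K) + (r+σ²/2)T) / (σ√T) = (ln(224.83/163.84) + (0.0731+0.3737²/2)·0.5231) / 0.270281 = (0.316454 + 0.074765) / 0.270281 = 1.447452
d₂ = d₁ − σ√T = 1.447452 − 0.270281 = 1.177171
e^{−rT} = e^{−0.0731·0.5231} = 0.962483
N(d₁) = 0.926115,  N(d₂) = 0.880436
Call price V = S·N(d₁) − K·e^{−rT}·N(d₂) = 208.218395 − 138.838880 = 69.379514
φ(d₁) = (1/√(2π))·e^{−d₁²/2} = 0.139946
Θ = −S·φ(d₁)·σ/(2√T) − r·K·e^{−rT}·N(d₂) = −8.128607 − 10.149122 = -18.277729

price = 69.379514
Θ = -18.277729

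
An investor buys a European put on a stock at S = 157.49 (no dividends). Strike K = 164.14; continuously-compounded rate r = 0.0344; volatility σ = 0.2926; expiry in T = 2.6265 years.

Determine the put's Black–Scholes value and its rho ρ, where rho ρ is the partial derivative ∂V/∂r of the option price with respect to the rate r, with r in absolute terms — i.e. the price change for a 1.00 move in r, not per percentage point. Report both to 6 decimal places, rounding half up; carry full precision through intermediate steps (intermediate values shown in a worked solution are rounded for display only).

σ√T = 0.2926·√2.6265 = 0.474202
d₁ = (ln(S/K) + (r+σ²/2)T) / (σ√T) = (ln(157.49/164.14) + (0.0344+0.2926²/2)·2.6265) / 0.474202 = (-0.041358 + 0.202785) / 0.474202 = 0.340419
d₂ = d₁ − σ√T = 0.340419 − 0.474202 = -0.133782
e^{−rT} = e^{−0.0344·2.6265} = 0.913610
N(−d₁) = 0.366770,  N(−d₂) = 0.553213
Put price V = K·e^{−rT}·N(−d₂) − S·N(−d₁) = 82.959723 − 57.762664 = 25.197060
ρ = −K·T·e^{−rT}·N(−d₂) = -217.893713

price = 25.197060
ρ = -217.893713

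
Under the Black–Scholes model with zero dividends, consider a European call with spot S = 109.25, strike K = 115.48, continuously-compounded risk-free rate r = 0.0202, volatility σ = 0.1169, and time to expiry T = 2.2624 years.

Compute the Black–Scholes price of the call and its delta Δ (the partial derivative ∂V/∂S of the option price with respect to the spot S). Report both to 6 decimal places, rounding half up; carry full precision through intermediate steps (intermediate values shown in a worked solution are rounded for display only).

price = 7.167395
Δ = 0.512931

σ√T = 0.1169·√2.2624 = 0.175833
d₁ = (ln(S/K) + (r+σ²/2)T) / (σ√T) = (ln(109.25/115.48) + (0.0202+0.1169²/2)·2.2624) / 0.175833 = (-0.055459 + 0.061159) / 0.175833 = 0.032420
d₂ = d₁ − σ√T = 0.032420 − 0.175833 = -0.143412
e^{−rT} = e^{−0.0202·2.2624} = 0.955328
N(d₁) = 0.512931,  N(d₂) = 0.442982
Call price V = S·N(d₁) − K·e^{−rT}·N(d₂) = 56.037762 − 48.870367 = 7.167395
Δ = N(d₁) = 0.512931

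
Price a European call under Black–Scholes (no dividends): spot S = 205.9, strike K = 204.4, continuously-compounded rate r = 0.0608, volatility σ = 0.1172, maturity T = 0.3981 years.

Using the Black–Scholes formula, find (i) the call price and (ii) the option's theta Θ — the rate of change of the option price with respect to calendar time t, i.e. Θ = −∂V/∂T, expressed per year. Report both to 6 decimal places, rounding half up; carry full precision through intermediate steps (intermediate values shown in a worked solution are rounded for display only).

σ√T = 0.1172·√0.3981 = 0.073948
d₁ = (ln(S/K) + (r+σ²/2)T) / (σ√T) = (ln(205.9/204.4) + (0.0608+0.1172²/2)·0.3981) / 0.073948 = (0.007312 + 0.026939) / 0.073948 = 0.463171
d₂ = d₁ − σ√T = 0.463171 − 0.073948 = 0.389223
e^{−rT} = e^{−0.0608·0.3981} = 0.976086
N(d₁) = 0.678379,  N(d₂) = 0.651445
Call price V = S·N(d₁) − K·e^{−rT}·N(d₂) = 139.678258 − 129.971011 = 9.707247
φ(d₁) = (1/√(2π))·e^{−d₁²/2} = 0.358365
Θ = −S·φ(d₁)·σ/(2√T) − r·K·e^{−rT}·N(d₂) = −6.853050 − 7.902237 = -14.755288

price = 9.707247
Θ = -14.755288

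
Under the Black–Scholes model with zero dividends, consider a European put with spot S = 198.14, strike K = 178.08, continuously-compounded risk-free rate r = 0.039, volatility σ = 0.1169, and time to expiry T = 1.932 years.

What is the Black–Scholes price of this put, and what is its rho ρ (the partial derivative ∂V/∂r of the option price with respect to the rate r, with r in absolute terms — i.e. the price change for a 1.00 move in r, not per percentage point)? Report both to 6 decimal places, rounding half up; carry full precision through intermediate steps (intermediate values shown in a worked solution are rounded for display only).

price = 1.931810
ρ = -47.641936

σ√T = 0.1169·√1.932 = 0.162487
d₁ = (ln(S/K) + (r+σ²/2)T) / (σ√T) = (ln(198.14/178.08) + (0.039+0.1169²/2)·1.932) / 0.162487 = (0.106741 + 0.088549) / 0.162487 = 1.201882
d₂ = d₁ − σ√T = 1.201882 − 0.162487 = 1.039395
e^{−rT} = e^{−0.039·1.932} = 0.927421
N(−d₁) = 0.114705,  N(−d₂) = 0.149311
Put price V = K·e^{−rT}·N(−d₂) − S·N(−d₁) = 24.659387 − 22.727577 = 1.931810
ρ = −K·T·e^{−rT}·N(−d₂) = -47.641936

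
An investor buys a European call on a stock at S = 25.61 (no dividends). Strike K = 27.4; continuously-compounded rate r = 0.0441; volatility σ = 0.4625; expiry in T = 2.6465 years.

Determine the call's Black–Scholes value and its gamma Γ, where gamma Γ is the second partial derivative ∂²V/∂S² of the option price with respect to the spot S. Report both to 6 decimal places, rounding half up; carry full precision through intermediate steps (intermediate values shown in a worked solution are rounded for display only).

price = 7.958620
Γ = 0.018781

σ√T = 0.4625·√2.6465 = 0.752398
d₁ = (ln(S/K) + (r+σ²/2)T) / (σ√T) = (ln(25.61/27.4) + (0.0441+0.4625²/2)·2.6465) / 0.752398 = (-0.067560 + 0.399762) / 0.752398 = 0.441524
d₂ = d₁ − σ√T = 0.441524 − 0.752398 = -0.310874
e^{−rT} = e^{−0.0441·2.6465} = 0.889843
N(d₁) = 0.670583,  N(d₂) = 0.377948
Call price V = S·N(d₁) − K·e^{−rT}·N(d₂) = 17.173637 − 9.215016 = 7.958620
φ(d₁) = (1/√(2π))·e^{−d₁²/2} = 0.361892
Γ = φ(d₁) / (S·σ·√T) = 0.018781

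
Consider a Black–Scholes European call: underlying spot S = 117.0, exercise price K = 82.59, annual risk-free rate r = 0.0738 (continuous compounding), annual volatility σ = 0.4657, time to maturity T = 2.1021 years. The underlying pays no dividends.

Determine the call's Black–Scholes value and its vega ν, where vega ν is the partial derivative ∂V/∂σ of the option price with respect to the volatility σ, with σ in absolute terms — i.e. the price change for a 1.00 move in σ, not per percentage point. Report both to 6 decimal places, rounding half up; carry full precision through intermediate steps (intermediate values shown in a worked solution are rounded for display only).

σ√T = 0.4657·√2.1021 = 0.675201
d₁ = (ln(S/K) + (r+σ²/2)T) / (σ√T) = (ln(117.0/82.59) + (0.0738+0.4657²/2)·2.1021) / 0.675201 = (0.348285 + 0.383083) / 0.675201 = 1.083186
d₂ = d₁ − σ√T = 1.083186 − 0.675201 = 0.407986
e^{−rT} = e^{−0.0738·2.1021} = 0.856300
N(d₁) = 0.860637,  N(d₂) = 0.658358
Call price V = S·N(d₁) − K·e^{−rT}·N(d₂) = 100.694549 − 46.560246 = 54.134303
φ(d₁) = (1/√(2π))·e^{−d₁²/2} = 0.221887
ν = S·φ(d₁)·√T = 37.639625

price = 54.134303
ν = 37.639625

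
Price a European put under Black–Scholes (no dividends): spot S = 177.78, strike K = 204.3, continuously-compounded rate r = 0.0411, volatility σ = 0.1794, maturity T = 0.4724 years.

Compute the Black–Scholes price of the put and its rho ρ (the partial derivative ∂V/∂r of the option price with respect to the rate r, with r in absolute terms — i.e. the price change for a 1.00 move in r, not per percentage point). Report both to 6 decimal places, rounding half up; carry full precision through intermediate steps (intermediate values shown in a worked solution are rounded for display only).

price = 24.640762
ρ = -80.355418

σ√T = 0.1794·√0.4724 = 0.123304
d₁ = (ln(S/K) + (r+σ²/2)T) / (σ√T) = (ln(177.78/204.3) + (0.0411+0.1794²/2)·0.4724) / 0.123304 = (-0.139043 + 0.027018) / 0.123304 = -0.908527
d₂ = d₁ − σ√T = -0.908527 − 0.123304 = -1.031831
e^{−rT} = e^{−0.0411·0.4724} = 0.980772
N(−d₁) = 0.818200,  N(−d₂) = 0.848924
Put price V = K·e^{−rT}·N(−d₂) − S·N(−d₁) = 170.100377 − 145.459615 = 24.640762
ρ = −K·T·e^{−rT}·N(−d₂) = -80.355418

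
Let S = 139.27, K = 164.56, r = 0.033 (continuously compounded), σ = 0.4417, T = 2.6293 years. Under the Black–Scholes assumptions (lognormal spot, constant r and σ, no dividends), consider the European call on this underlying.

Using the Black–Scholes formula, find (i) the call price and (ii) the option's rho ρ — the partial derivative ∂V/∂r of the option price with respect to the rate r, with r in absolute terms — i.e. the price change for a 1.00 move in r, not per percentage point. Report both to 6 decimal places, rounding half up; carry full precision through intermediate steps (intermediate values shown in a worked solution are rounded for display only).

σ√T = 0.4417·√2.6293 = 0.716222
d₁ = (ln(S/K) + (r+σ²/2)T) / (σ√T) = (ln(139.27/164.56) + (0.033+0.4417²/2)·2.6293) / 0.716222 = (-0.166861 + 0.343254) / 0.716222 = 0.246283
d₂ = d₁ − σ√T = 0.246283 − 0.716222 = -0.469939
e^{−rT} = e^{−0.033·2.6293} = 0.916891
N(d₁) = 0.597268,  N(d₂) = 0.319199
Call price V = S·N(d₁) − K·e^{−rT}·N(d₂) = 83.181548 − 48.161916 = 35.019632
ρ = K·T·e^{−rT}·N(d₂) = 126.632125

price = 35.019632
ρ = 126.632125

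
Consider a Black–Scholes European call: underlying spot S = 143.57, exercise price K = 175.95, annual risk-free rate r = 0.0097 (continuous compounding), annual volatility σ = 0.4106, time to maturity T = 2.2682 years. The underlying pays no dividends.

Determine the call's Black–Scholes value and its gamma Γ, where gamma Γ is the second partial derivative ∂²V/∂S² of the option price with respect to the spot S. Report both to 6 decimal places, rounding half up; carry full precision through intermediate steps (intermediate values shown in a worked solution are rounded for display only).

price = 25.633378
Γ = 0.004493

σ√T = 0.4106·√2.2682 = 0.618386
d₁ = (ln(S/K) + (r+σ²/2)T) / (σ√T) = (ln(143.57/175.95) + (0.0097+0.4106²/2)·2.2682) / 0.618386 = (-0.203377 + 0.213202) / 0.618386 = 0.015888
d₂ = d₁ − σ√T = 0.015888 − 0.618386 = -0.602498
e^{−rT} = e^{−0.0097·2.2682} = 0.978239
N(d₁) = 0.506338,  N(d₂) = 0.273421
Call price V = S·N(d₁) − K·e^{−rT}·N(d₂) = 72.694972 − 47.061594 = 25.633378
φ(d₁) = (1/√(2π))·e^{−d₁²/2} = 0.398892
Γ = φ(d₁) / (S·σ·√T) = 0.004493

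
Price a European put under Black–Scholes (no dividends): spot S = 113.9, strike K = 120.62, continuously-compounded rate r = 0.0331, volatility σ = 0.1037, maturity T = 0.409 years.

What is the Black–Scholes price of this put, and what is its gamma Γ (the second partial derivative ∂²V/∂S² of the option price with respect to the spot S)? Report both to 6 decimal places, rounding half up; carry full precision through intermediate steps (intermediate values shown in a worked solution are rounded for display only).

price = 6.277084
Γ = 0.043387

σ√T = 0.1037·√0.409 = 0.066319
d₁ = (ln(S/K) + (r+σ²/2)T) / (σ√T) = (ln(113.9/120.62) + (0.0331+0.1037²/2)·0.409) / 0.066319 = (-0.057324 + 0.015737) / 0.066319 = -0.627075
d₂ = d₁ − σ√T = -0.627075 − 0.066319 = -0.693394
e^{−rT} = e^{−0.0331·0.409} = 0.986553
N(−d₁) = 0.734695,  N(−d₂) = 0.755969
Put price V = K·e^{−rT}·N(−d₂) − S·N(−d₁) = 89.958833 − 83.681749 = 6.277084
φ(d₁) = (1/√(2π))·e^{−d₁²/2} = 0.327735
Γ = φ(d₁) / (S·σ·√T) = 0.043387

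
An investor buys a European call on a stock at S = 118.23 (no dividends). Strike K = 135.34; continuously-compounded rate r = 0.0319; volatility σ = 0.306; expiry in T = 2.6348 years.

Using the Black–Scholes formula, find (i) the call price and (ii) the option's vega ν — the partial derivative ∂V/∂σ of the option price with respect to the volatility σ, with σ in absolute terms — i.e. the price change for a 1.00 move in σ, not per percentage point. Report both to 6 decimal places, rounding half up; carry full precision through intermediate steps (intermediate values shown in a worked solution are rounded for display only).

σ√T = 0.306·√2.6348 = 0.496701
d₁ = (ln(S/K) + (r+σ²/2)T) / (σ√T) = (ln(118.23/135.34) + (0.0319+0.306²/2)·2.6348) / 0.496701 = (-0.135158 + 0.207406) / 0.496701 = 0.145456
d₂ = d₁ − σ√T = 0.145456 − 0.496701 = -0.351246
e^{−rT} = e^{−0.0319·2.6348} = 0.919385
N(d₁) = 0.557824,  N(d₂) = 0.362702
Call price V = S·N(d₁) − K·e^{−rT}·N(d₂) = 65.951577 − 45.130861 = 20.820716
φ(d₁) = (1/√(2π))·e^{−d₁²/2} = 0.394744
ν = S·φ(d₁)·√T = 75.756052

price = 20.820716
ν = 75.756052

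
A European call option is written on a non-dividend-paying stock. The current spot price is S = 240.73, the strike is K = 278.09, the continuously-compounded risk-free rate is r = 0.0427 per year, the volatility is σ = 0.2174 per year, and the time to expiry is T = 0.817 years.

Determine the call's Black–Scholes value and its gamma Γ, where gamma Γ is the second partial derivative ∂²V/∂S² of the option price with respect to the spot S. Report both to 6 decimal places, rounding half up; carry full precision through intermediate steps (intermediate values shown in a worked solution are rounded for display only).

σ√T = 0.2174·√0.817 = 0.196504
d₁ = (ln(S/K) + (r+σ²/2)T) / (σ√T) = (ln(240.73/278.09) + (0.0427+0.2174²/2)·0.817) / 0.196504 = (-0.144269 + 0.054193) / 0.196504 = -0.458394
d₂ = d₁ − σ√T = -0.458394 − 0.196504 = -0.654898
e^{−rT} = e^{−0.0427·0.817} = 0.965716
N(d₁) = 0.323335,  N(d₂) = 0.256267
Call price V = S·N(d₁) − K·e^{−rT}·N(d₂) = 77.836359 − 68.821954 = 9.014405
φ(d₁) = (1/√(2π))·e^{−d₁²/2} = 0.359155
Γ = φ(d₁) / (S·σ·√T) = 0.007592

price = 9.014405
Γ = 0.007592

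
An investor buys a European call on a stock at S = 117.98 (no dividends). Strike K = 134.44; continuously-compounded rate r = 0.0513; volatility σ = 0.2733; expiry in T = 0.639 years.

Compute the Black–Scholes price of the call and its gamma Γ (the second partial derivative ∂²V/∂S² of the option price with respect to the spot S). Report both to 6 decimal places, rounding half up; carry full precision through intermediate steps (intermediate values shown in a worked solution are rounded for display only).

price = 5.786043
Γ = 0.014616

σ√T = 0.2733·√0.639 = 0.218469
d₁ = (ln(S/K) + (r+σ²/2)T) / (σ√T) = (ln(117.98/134.44) + (0.0513+0.2733²/2)·0.639) / 0.218469 = (-0.130603 + 0.056645) / 0.218469 = -0.338528
d₂ = d₁ − σ√T = -0.338528 − 0.218469 = -0.556997
e^{−rT} = e^{−0.0513·0.639} = 0.967751
N(d₁) = 0.367483,  N(d₂) = 0.288765
Call price V = S·N(d₁) − K·e^{−rT}·N(d₂) = 43.355627 − 37.569584 = 5.786043
φ(d₁) = (1/√(2π))·e^{−d₁²/2} = 0.376725
Γ = φ(d₁) / (S·σ·√T) = 0.014616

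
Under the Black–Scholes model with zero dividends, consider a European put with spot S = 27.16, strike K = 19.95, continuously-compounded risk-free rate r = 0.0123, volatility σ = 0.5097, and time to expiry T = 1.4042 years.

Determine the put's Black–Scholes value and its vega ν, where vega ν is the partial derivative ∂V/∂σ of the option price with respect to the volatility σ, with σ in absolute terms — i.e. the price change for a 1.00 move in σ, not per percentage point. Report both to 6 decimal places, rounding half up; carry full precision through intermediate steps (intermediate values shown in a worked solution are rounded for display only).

σ√T = 0.5097·√1.4042 = 0.603989
d₁ = (ln(S/K) + (r+σ²/2)T) / (σ√T) = (ln(27.16/19.95) + (0.0123+0.5097²/2)·1.4042) / 0.603989 = (0.308516 + 0.199673) / 0.603989 = 0.841388
d₂ = d₁ − σ√T = 0.841388 − 0.603989 = 0.237399
e^{−rT} = e^{−0.0123·1.4042} = 0.982877
N(−d₁) = 0.200065,  N(−d₂) = 0.406174
Put price V = K·e^{−rT}·N(−d₂) − S·N(−d₁) = 7.964411 − 5.433773 = 2.530638
φ(d₁) = (1/√(2π))·e^{−d₁²/2} = 0.280017
ν = S·φ(d₁)·√T = 9.012150

price = 2.530638
ν = 9.012150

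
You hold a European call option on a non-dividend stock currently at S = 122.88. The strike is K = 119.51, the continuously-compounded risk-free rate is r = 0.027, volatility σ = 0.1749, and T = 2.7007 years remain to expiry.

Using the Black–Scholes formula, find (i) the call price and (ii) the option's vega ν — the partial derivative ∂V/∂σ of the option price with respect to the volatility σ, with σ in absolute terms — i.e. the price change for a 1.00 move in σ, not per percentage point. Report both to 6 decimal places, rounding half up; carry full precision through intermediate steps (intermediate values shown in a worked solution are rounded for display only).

σ√T = 0.1749·√2.7007 = 0.287427
d₁ = (ln(S/K) + (r+σ²/2)T) / (σ√T) = (ln(122.88/119.51) + (0.027+0.1749²/2)·2.7007) / 0.287427 = (0.027808 + 0.114226) / 0.287427 = 0.494157
d₂ = d₁ − σ√T = 0.494157 − 0.287427 = 0.206730
e^{−rT} = e^{−0.027·2.7007} = 0.929676
N(d₁) = 0.689403,  N(d₂) = 0.581890
Call price V = S·N(d₁) − K·e^{−rT}·N(d₂) = 84.713781 − 64.651209 = 20.062572
φ(d₁) = (1/√(2π))·e^{−d₁²/2} = 0.353089
ν = S·φ(d₁)·√T = 71.302360

price = 20.062572
ν = 71.302360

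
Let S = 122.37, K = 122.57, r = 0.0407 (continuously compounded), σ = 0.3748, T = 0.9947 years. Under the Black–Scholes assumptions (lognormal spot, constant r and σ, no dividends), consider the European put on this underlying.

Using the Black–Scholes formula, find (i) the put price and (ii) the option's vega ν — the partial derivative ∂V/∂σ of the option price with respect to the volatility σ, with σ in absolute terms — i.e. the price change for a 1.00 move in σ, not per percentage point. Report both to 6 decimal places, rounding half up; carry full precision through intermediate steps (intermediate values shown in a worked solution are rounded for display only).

price = 15.560660
ν = 46.672753

σ√T = 0.3748·√0.9947 = 0.373805
d₁ = (ln(S/K) + (r+σ²/2)T) / (σ√T) = (ln(122.37/122.57) + (0.0407+0.3748²/2)·0.9947) / 0.373805 = (-0.001633 + 0.110350) / 0.373805 = 0.290837
d₂ = d₁ − σ√T = 0.290837 − 0.373805 = -0.082968
e^{−rT} = e^{−0.0407·0.9947} = 0.960324
N(−d₁) = 0.385588,  N(−d₂) = 0.533062
Put price V = K·e^{−rT}·N(−d₂) − S·N(−d₁) = 62.745057 − 47.184398 = 15.560660
φ(d₁) = (1/√(2π))·e^{−d₁²/2} = 0.382422
ν = S·φ(d₁)·√T = 46.672753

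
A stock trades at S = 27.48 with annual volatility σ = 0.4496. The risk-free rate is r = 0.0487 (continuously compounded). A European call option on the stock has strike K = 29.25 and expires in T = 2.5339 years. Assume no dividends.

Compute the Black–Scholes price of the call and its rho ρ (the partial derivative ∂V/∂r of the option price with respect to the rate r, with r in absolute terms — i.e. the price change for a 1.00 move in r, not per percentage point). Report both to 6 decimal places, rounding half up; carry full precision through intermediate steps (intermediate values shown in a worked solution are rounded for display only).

price = 8.293222
ρ = 25.717925

σ√T = 0.4496·√2.5339 = 0.715684
d₁ = (ln(S/K) + (r+σ²/2)T) / (σ√T) = (ln(27.48/29.25) + (0.0487+0.4496²/2)·2.5339) / 0.715684 = (-0.062421 + 0.379502) / 0.715684 = 0.443047
d₂ = d₁ − σ√T = 0.443047 − 0.715684 = -0.272637
e^{−rT} = e^{−0.0487·2.5339} = 0.883909
N(d₁) = 0.671134,  N(d₂) = 0.392566
Call price V = S·N(d₁) − K·e^{−rT}·N(d₂) = 18.442764 − 10.149542 = 8.293222
ρ = K·T·e^{−rT}·N(d₂) = 25.717925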